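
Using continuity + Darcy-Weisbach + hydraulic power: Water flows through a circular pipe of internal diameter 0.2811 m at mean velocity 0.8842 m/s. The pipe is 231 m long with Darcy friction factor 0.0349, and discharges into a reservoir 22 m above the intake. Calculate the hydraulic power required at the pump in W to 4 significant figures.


Approach: apply continuity + Darcy-Weisbach + hydraulic power, Q = A*v; hf = f*(L/D)*(v^2/(2g)); H = static + hf; P = rho*g*Q*H.
Step 1 — flow rate (continuity, Q = A*v):
  A = pi*(0.2811/2)^2 = 0.0620600 m^2
  Q = 0.0620600 * 0.8842 = 0.0548734 m^3/s
Step 2 — friction head loss (Darcy-Weisbach):
  hf = 0.0349 * (231/0.2811) * (0.8842^2 / (2*9.81))
  hf = 1.14282 m
Step 3 — total head: H = 22 + 1.14282 = 23.1428 m
Step 4 — hydraulic power (P = rho*g*Q*H):
  P = 1000 * 9.81 * 0.0548734 * 23.1428 = 12460 W
Therefore the hydraulic power required at the pump = 12460 W.


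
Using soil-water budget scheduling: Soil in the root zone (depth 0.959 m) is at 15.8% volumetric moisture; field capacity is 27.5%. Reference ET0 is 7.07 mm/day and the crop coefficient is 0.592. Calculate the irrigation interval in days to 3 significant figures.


Approach: apply soil-water budget scheduling, SMD = (FC-theta)/100*depth*1000; ETc = ET0*Kc; interval = SMD/ETc.
Step 1 — soil moisture deficit:
  SMD = (27.5 - 15.8)/100 * 0.959 * 1000 = 112.20 mm
Step 2 — daily crop ET (ETc = ET0*Kc):
  ETc = 7.07 * 0.592 = 4.1854 mm/day
Step 3 — irrigation interval (SMD/ETc):
  interval = 112.20 / 4.1854 = 26.8 days
Therefore the irrigation interval = 26.8 days.


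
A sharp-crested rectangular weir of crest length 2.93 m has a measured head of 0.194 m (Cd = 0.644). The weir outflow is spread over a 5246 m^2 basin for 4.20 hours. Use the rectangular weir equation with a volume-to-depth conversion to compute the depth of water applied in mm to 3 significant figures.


Approach: apply the rectangular weir equation with a volume-to-depth conversion, Q = (2/3)*Cd*L*sqrt(2g)*H^1.5; d = Q*t/A * 1000.
Step 1 — weir discharge:
  Q = (2/3)*0.644*2.93*sqrt(2*9.81)*0.194^1.5 = 0.47612 m^3/s
Step 2 — volume: V = 0.47612 * 4.20*3600 = 7198.9 m^3
Step 3 — depth: d = V/A * 1000 = 7198.9/5246 * 1000 = 1370 mm
Therefore the depth of water applied = 1370 mm.


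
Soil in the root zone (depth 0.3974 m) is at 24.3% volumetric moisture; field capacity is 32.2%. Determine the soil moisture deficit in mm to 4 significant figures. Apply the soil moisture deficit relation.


Approach: apply the soil moisture deficit relation, SMD = (FC - theta)/100 * depth * 1000.
SMD = (32.2 - 24.3)/100 * 0.3974 * 1000 = 31.39 mm
Therefore the soil moisture deficit = 31.39 mm.


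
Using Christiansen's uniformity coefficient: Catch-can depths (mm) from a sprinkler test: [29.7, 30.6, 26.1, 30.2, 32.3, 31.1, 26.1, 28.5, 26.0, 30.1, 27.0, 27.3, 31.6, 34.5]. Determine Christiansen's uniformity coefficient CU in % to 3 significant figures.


Approach: apply Christiansen's uniformity coefficient, CU = (1 - mean_abs_deviation/mean)*100.
mean = 29.364 mm
mean |d_i - mean| = 2.1694 mm
CU = (1 - 2.1694/29.364)*100 = 92.6 %
Therefore Christiansen's uniformity coefficient CU = 92.6 %.


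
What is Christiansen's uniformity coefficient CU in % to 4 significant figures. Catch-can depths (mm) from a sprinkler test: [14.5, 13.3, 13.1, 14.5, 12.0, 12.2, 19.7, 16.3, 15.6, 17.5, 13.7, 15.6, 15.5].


Approach: apply Christiansen's uniformity coefficient, CU = (1 - mean_abs_deviation/mean)*100.
mean = 14.8846 mm
mean |d_i - mean| = 1.67574 mm
CU = (1 - 1.67574/14.8846)*100 = 88.74 %
Therefore Christiansen's uniformity coefficient CU = 88.74 %.


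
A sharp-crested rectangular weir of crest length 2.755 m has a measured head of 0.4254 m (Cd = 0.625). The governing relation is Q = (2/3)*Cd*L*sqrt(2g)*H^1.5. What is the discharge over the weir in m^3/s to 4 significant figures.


Q = (2/3)*0.625*2.755*sqrt(2*9.81)*0.4254^1.5 = 1.411 m^3/s
Therefore the discharge over the weir = 1.411 m^3/s.


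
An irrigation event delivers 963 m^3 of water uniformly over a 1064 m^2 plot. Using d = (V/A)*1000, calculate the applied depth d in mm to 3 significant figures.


d = (963 / 1064) * 1000 = 905 mm
Therefore the applied depth d = 905 mm.


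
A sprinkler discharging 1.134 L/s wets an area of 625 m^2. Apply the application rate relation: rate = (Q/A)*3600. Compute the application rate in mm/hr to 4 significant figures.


rate = (1.134 / 625) * 3600 = 6.532 mm/hr
Therefore the application rate = 6.532 mm/hr.


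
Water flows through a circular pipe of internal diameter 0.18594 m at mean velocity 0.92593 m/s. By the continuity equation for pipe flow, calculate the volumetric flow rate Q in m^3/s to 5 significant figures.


Approach: apply the continuity equation for pipe flow, Q = A * v with A = pi*(D/2)^2.
A = pi*(0.18594/2)^2 = 0.02715411 m^2
Q = 0.02715411 * 0.92593 = 0.025143 m^3/s
Therefore the volumetric flow rate Q = 0.025143 m^3/s.


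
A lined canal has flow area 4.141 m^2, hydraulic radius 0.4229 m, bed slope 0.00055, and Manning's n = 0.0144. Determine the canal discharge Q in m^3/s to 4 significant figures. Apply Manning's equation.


Approach: apply Manning's equation, Q = (1/n)*A*R^(2/3)*S^(1/2).
Q = (1/0.0144) * 4.141 * 0.4229^(2/3) * 0.00055^(1/2) = 3.800 m^3/s
Therefore the canal discharge Q = 3.800 m^3/s.


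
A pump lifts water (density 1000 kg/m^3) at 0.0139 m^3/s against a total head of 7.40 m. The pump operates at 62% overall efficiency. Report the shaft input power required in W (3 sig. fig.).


Approach: apply hydraulic power then efficiency conversion, P = rho*g*Q*H; P_in = P/eta.
Step 1 — hydraulic power (P = rho*g*Q*H):
  P = 1000 * 9.81 * 0.0139 * 7.40 = 1009.1 W
Step 2 — input power: P_in = P/eta = 1009.1 / 0.62 = 1630 W
Therefore the shaft input power required = 1630 W.


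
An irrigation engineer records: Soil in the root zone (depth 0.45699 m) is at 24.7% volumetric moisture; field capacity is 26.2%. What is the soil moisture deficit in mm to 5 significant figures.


Approach: apply the soil moisture deficit relation, SMD = (FC - theta)/100 * depth * 1000.
SMD = (26.2 - 24.7)/100 * 0.45699 * 1000 = 6.8548 mm
Therefore the soil moisture deficit = 6.8548 mm.


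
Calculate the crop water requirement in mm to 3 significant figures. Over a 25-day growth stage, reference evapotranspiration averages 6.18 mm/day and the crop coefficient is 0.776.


Approach: apply the crop water requirement relation, CWR = ET0 * Kc * days.
CWR = 6.18 * 0.776 * 25 = 120 mm
Therefore the crop water requirement = 120 mm.


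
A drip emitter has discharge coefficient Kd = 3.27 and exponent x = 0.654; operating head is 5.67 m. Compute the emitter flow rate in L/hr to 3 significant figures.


Approach: apply the emitter characteristic equation, q = Kd * h^x.
q = 3.27 * 5.67^0.654 = 10.2 L/hr
Therefore the emitter flow rate = 10.2 L/hr.


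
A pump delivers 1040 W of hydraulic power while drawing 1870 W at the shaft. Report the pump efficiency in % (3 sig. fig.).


Approach: apply the efficiency ratio, eta = (P_out/P_in)*100.
eta = (1040 / 1870) * 100 = 55.6 %
Therefore the pump efficiency = 55.6 %.


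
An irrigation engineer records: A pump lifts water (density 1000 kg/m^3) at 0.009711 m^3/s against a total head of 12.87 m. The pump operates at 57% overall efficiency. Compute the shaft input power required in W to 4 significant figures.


Approach: apply hydraulic power then efficiency conversion, P = rho*g*Q*H; P_in = P/eta.
Step 1 — hydraulic power (P = rho*g*Q*H):
  P = 1000 * 9.81 * 0.009711 * 12.87 = 1226.06 W
Step 2 — input power: P_in = P/eta = 1226.06 / 0.57 = 2151 W
Therefore the shaft input power required = 2151 W.


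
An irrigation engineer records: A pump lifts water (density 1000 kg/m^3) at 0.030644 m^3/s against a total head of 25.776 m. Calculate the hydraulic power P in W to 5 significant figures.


Approach: apply the hydraulic power relation, P = rho*g*Q*H.
P = 1000 * 9.81 * 0.030644 * 25.776 = 7748.7 W
Therefore the hydraulic power P = 7748.7 W.


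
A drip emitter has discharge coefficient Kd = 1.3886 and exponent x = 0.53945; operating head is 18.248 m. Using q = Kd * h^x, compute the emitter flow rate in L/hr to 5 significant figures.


q = 1.3886 * 18.248^0.53945 = 6.6518 L/hr
Therefore the emitter flow rate = 6.6518 L/hr.


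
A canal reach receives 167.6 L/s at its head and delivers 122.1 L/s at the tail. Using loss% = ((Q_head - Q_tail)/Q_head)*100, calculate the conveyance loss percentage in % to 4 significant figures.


loss = ((167.6 - 122.1)/167.6)*100 = 27.15 %
Therefore the conveyance loss percentage = 27.15 %.


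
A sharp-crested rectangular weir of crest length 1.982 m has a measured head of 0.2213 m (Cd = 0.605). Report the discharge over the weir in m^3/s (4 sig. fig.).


Approach: apply the rectangular weir equation, Q = (2/3)*Cd*L*sqrt(2g)*H^1.5.
Q = (2/3)*0.605*1.982*sqrt(2*9.81)*0.2213^1.5 = 0.3686 m^3/s
Therefore the discharge over the weir = 0.3686 m^3/s.


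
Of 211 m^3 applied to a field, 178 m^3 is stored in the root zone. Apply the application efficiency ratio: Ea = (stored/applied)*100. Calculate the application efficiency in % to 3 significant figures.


Ea = (178/211)*100 = 84.4 %
Therefore the application efficiency = 84.4 %.


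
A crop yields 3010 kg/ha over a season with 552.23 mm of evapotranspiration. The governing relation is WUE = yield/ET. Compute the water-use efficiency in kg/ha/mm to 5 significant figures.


WUE = 3010 / 552.23 = 5.4506 kg/ha/mm
Therefore the water-use efficiency = 5.4506 kg/ha/mm.


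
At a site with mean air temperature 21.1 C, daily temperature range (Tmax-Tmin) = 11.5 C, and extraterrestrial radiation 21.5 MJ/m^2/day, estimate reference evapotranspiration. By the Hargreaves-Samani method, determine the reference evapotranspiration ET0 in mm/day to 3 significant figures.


Approach: apply the Hargreaves-Samani method, ET0 = 0.0023*(Tmean+17.8)*sqrt(Tmax-Tmin)*0.408*Ra.
ET0 = 0.0023*(21.1+17.8)*sqrt(11.5)*0.408*21.5 = 2.66 mm/day
Therefore the reference evapotranspiration ET0 = 2.66 mm/day.


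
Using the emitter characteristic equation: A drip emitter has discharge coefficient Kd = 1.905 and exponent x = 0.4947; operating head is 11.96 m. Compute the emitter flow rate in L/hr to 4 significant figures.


Approach: apply the emitter characteristic equation, q = Kd * h^x.
q = 1.905 * 11.96^0.4947 = 6.502 L/hr
Therefore the emitter flow rate = 6.502 L/hr.


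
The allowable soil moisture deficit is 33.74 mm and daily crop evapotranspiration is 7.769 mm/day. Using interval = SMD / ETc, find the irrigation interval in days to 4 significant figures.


interval = 33.74 / 7.769 = 4.343 days
Therefore the irrigation interval = 4.343 days.


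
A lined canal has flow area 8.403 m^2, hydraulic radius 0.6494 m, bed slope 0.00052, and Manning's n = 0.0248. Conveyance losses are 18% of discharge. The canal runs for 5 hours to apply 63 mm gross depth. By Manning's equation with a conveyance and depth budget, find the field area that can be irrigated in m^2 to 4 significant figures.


Approach: apply Manning's equation with a conveyance and depth budget, Q = (1/n)*A*R^(2/3)*S^(1/2); Q_field = Q*(1-loss); Area = Q_field*t/(d/1000).
Step 1 — canal discharge (Manning's equation):
  Q = (1/0.0248) * 8.403 * 0.6494^(2/3) * 0.00052^(1/2) = 5.79419 m^3/s
Step 2 — delivered flow: Q_field = 5.79419*(1 - 18/100) = 4.75123 m^3/s
Step 3 — volume delivered: V = 4.75123 * 5*3600 = 85522.2 m^3
Step 4 — area served: A = V / (depth/1000) = 85522.2 / 0.063 = 1357000 m^2
Therefore the field area that can be irrigated = 1357000 m^2.


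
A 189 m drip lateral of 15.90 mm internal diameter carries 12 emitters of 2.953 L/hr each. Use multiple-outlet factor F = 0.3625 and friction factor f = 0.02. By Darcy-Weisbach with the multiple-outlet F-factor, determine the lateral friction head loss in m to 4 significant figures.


Approach: apply Darcy-Weisbach with the multiple-outlet F-factor, Q = n*q/(3600*1000) m^3/s; v = Q/A; hf = F*f*(L/D)*(v^2/(2g)).
Q = 12*2.953/(3600*1000) = 9.84333e-06 m^3/s
A = pi*(15.90e-3/2)^2 = 1.98557e-04 m^2, so v = Q/A = 0.0495745 m/s
hf = 0.3625*0.02*(189/0.01590)*(0.0495745^2/(2*9.81)) = 0.01079 m
Therefore the lateral friction head loss = 0.01079 m.


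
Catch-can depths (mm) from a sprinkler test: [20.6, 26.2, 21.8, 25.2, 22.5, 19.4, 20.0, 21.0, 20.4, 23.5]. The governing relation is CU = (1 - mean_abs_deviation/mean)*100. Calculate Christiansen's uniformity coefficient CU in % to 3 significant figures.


mean = 22.060 mm
mean |d_i - mean| = 1.8320 mm
CU = (1 - 1.8320/22.060)*100 = 91.7 %
Therefore Christiansen's uniformity coefficient CU = 91.7 %.


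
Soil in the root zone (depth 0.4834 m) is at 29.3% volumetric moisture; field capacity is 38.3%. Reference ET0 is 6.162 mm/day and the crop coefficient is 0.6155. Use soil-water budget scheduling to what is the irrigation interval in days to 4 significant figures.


Approach: apply soil-water budget scheduling, SMD = (FC-theta)/100*depth*1000; ETc = ET0*Kc; interval = SMD/ETc.
Step 1 — soil moisture deficit:
  SMD = (38.3 - 29.3)/100 * 0.4834 * 1000 = 43.5060 mm
Step 2 — daily crop ET (ETc = ET0*Kc):
  ETc = 6.162 * 0.6155 = 3.79271 mm/day
Step 3 — irrigation interval (SMD/ETc):
  interval = 43.5060 / 3.79271 = 11.47 days
Therefore the irrigation interval = 11.47 days.


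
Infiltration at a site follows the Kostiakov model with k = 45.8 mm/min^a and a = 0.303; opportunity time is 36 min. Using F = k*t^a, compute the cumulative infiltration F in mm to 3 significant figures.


F = 45.8 * 36^0.303 = 136 mm
Therefore the cumulative infiltration F = 136 mm.


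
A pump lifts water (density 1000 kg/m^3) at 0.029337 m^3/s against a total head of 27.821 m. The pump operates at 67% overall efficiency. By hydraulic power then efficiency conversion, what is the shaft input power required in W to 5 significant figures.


Approach: apply hydraulic power then efficiency conversion, P = rho*g*Q*H; P_in = P/eta.
Step 1 — hydraulic power (P = rho*g*Q*H):
  P = 1000 * 9.81 * 0.029337 * 27.821 = 8006.772 W
Step 2 — input power: P_in = P/eta = 8006.772 / 0.67 = 11950 W
Therefore the shaft input power required = 11950 W.


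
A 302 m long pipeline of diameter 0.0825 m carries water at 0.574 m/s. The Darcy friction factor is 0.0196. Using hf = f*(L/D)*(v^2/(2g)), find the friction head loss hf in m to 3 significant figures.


hf = 0.0196 * (302/0.0825) * (0.574^2 / (2*9.81))
hf = 1.20 m
Therefore the friction head loss hf = 1.20 m.


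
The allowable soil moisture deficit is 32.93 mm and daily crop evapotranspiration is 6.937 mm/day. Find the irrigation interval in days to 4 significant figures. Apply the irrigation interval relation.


Approach: apply the irrigation interval relation, interval = SMD / ETc.
interval = 32.93 / 6.937 = 4.747 days
Therefore the irrigation interval = 4.747 days.


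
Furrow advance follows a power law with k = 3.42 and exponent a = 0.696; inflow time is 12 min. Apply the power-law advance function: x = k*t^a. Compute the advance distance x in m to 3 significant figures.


x = 3.42 * 12^0.696 = 19.3 m
Therefore the advance distance x = 19.3 m.


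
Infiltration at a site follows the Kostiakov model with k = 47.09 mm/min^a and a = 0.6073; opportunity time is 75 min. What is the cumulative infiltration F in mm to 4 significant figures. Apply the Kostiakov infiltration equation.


Approach: apply the Kostiakov infiltration equation, F = k*t^a.
F = 47.09 * 75^0.6073 = 648.1 mm
Therefore the cumulative infiltration F = 648.1 mm.


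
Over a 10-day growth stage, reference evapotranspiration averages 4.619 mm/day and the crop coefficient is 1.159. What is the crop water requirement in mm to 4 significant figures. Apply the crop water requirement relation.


Approach: apply the crop water requirement relation, CWR = ET0 * Kc * days.
CWR = 4.619 * 1.159 * 10 = 53.53 mm
Therefore the crop water requirement = 53.53 mm.


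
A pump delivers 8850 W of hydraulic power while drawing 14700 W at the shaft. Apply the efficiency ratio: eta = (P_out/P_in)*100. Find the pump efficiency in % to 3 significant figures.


eta = (8850 / 14700) * 100 = 60.2 %
Therefore the pump efficiency = 60.2 %.


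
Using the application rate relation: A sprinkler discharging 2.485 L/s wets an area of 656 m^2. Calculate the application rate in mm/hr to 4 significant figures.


Approach: apply the application rate relation, rate = (Q/A)*3600.
rate = (2.485 / 656) * 3600 = 13.64 mm/hr
Therefore the application rate = 13.64 mm/hr.


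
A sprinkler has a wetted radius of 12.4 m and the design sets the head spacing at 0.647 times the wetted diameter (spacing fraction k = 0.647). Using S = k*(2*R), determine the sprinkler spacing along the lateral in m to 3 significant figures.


S = 0.647 * (2 * 12.4) = 16.0 m
Therefore the sprinkler spacing along the lateral = 16.0 m.


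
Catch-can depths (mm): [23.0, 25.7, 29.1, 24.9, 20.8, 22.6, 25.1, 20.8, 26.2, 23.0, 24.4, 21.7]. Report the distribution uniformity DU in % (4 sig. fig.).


Approach: apply the low-quarter distribution uniformity, DU = (mean of lowest quarter of readings / overall mean)*100.
sorted lowest 3 of 12: [20.8, 20.8, 21.7] -> mean = 21.1000 mm
overall mean = 23.9417 mm
DU = (21.1000/23.9417)*100 = 88.13 %
Therefore the distribution uniformity DU = 88.13 %.


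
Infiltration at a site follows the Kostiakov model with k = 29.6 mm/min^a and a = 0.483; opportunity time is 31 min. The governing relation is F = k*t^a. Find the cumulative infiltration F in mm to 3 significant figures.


F = 29.6 * 31^0.483 = 155 mm
Therefore the cumulative infiltration F = 155 mm.


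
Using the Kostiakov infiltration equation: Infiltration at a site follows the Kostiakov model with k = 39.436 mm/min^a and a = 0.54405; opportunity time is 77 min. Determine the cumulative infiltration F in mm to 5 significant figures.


Approach: apply the Kostiakov infiltration equation, F = k*t^a.
F = 39.436 * 77^0.54405 = 419.02 mm
Therefore the cumulative infiltration F = 419.02 mm.


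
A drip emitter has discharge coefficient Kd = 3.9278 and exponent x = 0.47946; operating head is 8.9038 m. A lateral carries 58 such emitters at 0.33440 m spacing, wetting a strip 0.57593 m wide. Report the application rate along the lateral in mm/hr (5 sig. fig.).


Approach: apply the emitter equation with a lateral mass balance, q = Kd*h^x; Q = n*q; rate = Q/(n*spacing*width).
Step 1 — single emitter flow (q = Kd*h^x):
  q = 3.9278 * 8.9038^0.47946 = 11.20554 L/hr
Step 2 — total lateral flow: Q = 58 * 11.20554 = 649.9213 L/hr
Step 3 — wetted area: A = 58 * 0.33440 * 0.57593 = 11.17028 m^2
Step 4 — application rate: Q/A = 649.9213/11.17028 = 58.183 mm/hr
Therefore the application rate along the lateral = 58.183 mm/hr.


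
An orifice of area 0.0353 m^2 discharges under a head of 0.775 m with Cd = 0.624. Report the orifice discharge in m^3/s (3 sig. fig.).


Approach: apply the orifice equation, Q = Cd*A*sqrt(2*g*h).
Q = 0.624 * 0.0353 * sqrt(2*9.81*0.775) = 0.0859 m^3/s
Therefore the orifice discharge = 0.0859 m^3/s.


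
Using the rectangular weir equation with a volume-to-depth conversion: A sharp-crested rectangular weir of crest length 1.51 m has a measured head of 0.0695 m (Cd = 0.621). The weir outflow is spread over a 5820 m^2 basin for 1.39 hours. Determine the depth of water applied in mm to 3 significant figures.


Approach: apply the rectangular weir equation with a volume-to-depth conversion, Q = (2/3)*Cd*L*sqrt(2g)*H^1.5; d = Q*t/A * 1000.
Step 1 — weir discharge:
  Q = (2/3)*0.621*1.51*sqrt(2*9.81)*0.0695^1.5 = 0.050735 m^3/s
Step 2 — volume: V = 0.050735 * 1.39*3600 = 253.88 m^3
Step 3 — depth: d = V/A * 1000 = 253.88/5820 * 1000 = 43.6 mm
Therefore the depth of water applied = 43.6 mm.


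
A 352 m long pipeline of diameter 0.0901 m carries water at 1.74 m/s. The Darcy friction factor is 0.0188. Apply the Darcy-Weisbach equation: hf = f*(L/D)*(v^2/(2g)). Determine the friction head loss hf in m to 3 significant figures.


hf = 0.0188 * (352/0.0901) * (1.74^2 / (2*9.81))
hf = 11.3 m
Therefore the friction head loss hf = 11.3 m.


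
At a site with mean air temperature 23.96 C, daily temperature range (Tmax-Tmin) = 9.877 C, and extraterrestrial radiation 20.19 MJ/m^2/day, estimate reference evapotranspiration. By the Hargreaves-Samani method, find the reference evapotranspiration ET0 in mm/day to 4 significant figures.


Approach: apply the Hargreaves-Samani method, ET0 = 0.0023*(Tmean+17.8)*sqrt(Tmax-Tmin)*0.408*Ra.
ET0 = 0.0023*(23.96+17.8)*sqrt(9.877)*0.408*20.19 = 2.487 mm/day
Therefore the reference evapotranspiration ET0 = 2.487 mm/day.


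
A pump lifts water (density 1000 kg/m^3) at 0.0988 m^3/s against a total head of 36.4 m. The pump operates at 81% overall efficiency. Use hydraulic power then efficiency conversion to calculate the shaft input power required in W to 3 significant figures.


Approach: apply hydraulic power then efficiency conversion, P = rho*g*Q*H; P_in = P/eta.
Step 1 — hydraulic power (P = rho*g*Q*H):
  P = 1000 * 9.81 * 0.0988 * 36.4 = 35280 W
Step 2 — input power: P_in = P/eta = 35280 / 0.81 = 43600 W
Therefore the shaft input power required = 43600 W.


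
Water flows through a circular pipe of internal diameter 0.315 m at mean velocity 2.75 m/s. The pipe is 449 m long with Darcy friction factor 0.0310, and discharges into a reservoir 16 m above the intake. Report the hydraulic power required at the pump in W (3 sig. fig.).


Approach: apply continuity + Darcy-Weisbach + hydraulic power, Q = A*v; hf = f*(L/D)*(v^2/(2g)); H = static + hf; P = rho*g*Q*H.
Step 1 — flow rate (continuity, Q = A*v):
  A = pi*(0.315/2)^2 = 0.077931 m^2
  Q = 0.077931 * 2.75 = 0.21431 m^3/s
Step 2 — friction head loss (Darcy-Weisbach):
  hf = 0.0310 * (449/0.315) * (2.75^2 / (2*9.81))
  hf = 17.032 m
Step 3 — total head: H = 16 + 17.032 = 33.032 m
Step 4 — hydraulic power (P = rho*g*Q*H):
  P = 1000 * 9.81 * 0.21431 * 33.032 = 69400 W
Therefore the hydraulic power required at the pump = 69400 W.


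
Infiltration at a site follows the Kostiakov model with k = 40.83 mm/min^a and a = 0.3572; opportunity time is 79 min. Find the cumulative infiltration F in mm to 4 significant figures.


Approach: apply the Kostiakov infiltration equation, F = k*t^a.
F = 40.83 * 79^0.3572 = 194.5 mm
Therefore the cumulative infiltration F = 194.5 mm.


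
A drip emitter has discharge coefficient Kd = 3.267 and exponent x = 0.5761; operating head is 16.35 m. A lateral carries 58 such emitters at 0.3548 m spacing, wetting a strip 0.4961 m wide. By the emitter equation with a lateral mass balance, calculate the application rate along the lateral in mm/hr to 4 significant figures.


Approach: apply the emitter equation with a lateral mass balance, q = Kd*h^x; Q = n*q; rate = Q/(n*spacing*width).
Step 1 — single emitter flow (q = Kd*h^x):
  q = 3.267 * 16.35^0.5761 = 16.3402 L/hr
Step 2 — total lateral flow: Q = 58 * 16.3402 = 947.730 L/hr
Step 3 — wetted area: A = 58 * 0.3548 * 0.4961 = 10.2089 m^2
Step 4 — application rate: Q/A = 947.730/10.2089 = 92.83 mm/hr
Therefore the application rate along the lateral = 92.83 mm/hr.


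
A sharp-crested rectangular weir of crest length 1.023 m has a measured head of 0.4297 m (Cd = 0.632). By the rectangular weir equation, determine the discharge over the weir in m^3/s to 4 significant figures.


Approach: apply the rectangular weir equation, Q = (2/3)*Cd*L*sqrt(2g)*H^1.5.
Q = (2/3)*0.632*1.023*sqrt(2*9.81)*0.4297^1.5 = 0.5378 m^3/s
Therefore the discharge over the weir = 0.5378 m^3/s.


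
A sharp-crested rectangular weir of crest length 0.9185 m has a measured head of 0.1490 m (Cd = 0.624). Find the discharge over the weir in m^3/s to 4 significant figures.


Approach: apply the rectangular weir equation, Q = (2/3)*Cd*L*sqrt(2g)*H^1.5.
Q = (2/3)*0.624*0.9185*sqrt(2*9.81)*0.1490^1.5 = 0.09734 m^3/s
Therefore the discharge over the weir = 0.09734 m^3/s.


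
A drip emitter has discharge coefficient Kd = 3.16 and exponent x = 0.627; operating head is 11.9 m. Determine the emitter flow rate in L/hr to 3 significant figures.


Approach: apply the emitter characteristic equation, q = Kd * h^x.
q = 3.16 * 11.9^0.627 = 14.9 L/hr
Therefore the emitter flow rate = 14.9 L/hr.


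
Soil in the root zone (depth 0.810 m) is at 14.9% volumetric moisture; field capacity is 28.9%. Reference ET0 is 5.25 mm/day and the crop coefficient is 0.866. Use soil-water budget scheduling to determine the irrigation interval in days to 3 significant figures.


Approach: apply soil-water budget scheduling, SMD = (FC-theta)/100*depth*1000; ETc = ET0*Kc; interval = SMD/ETc.
Step 1 — soil moisture deficit:
  SMD = (28.9 - 14.9)/100 * 0.810 * 1000 = 113.40 mm
Step 2 — daily crop ET (ETc = ET0*Kc):
  ETc = 5.25 * 0.866 = 4.5465 mm/day
Step 3 — irrigation interval (SMD/ETc):
  interval = 113.40 / 4.5465 = 24.9 days
Therefore the irrigation interval = 24.9 days.


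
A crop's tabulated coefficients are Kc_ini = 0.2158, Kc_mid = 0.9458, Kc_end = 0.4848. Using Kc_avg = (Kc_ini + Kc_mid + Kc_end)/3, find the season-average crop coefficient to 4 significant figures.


Kc_avg = (0.2158 + 0.9458 + 0.4848)/3 = 0.5488
Therefore the season-average crop coefficient = 0.5488.


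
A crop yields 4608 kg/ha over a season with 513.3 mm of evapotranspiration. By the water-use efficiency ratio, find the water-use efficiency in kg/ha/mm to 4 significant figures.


Approach: apply the water-use efficiency ratio, WUE = yield/ET.
WUE = 4608 / 513.3 = 8.977 kg/ha/mm
Therefore the water-use efficiency = 8.977 kg/ha/mm.


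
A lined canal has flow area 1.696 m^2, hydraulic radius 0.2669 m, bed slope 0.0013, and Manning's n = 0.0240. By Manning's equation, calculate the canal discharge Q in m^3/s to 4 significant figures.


Approach: apply Manning's equation, Q = (1/n)*A*R^(2/3)*S^(1/2).
Q = (1/0.0240) * 1.696 * 0.2669^(2/3) * 0.0013^(1/2) = 1.056 m^3/s
Therefore the canal discharge Q = 1.056 m^3/s.


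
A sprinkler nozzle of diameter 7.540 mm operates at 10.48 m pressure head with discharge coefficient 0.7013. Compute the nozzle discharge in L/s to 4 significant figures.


Approach: apply the orifice equation, Q = Cd*A*sqrt(2*g*h), A = pi*(d/2)^2.
A = pi*(7.540e-3/2)^2 = 4.46511e-05 m^2
Q = 0.7013 * 4.46511e-05 * sqrt(2*9.81*10.48) * 1000 = 0.4490 L/s
Therefore the nozzle discharge = 0.4490 L/s.


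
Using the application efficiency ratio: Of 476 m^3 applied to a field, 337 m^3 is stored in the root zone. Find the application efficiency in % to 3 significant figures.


Approach: apply the application efficiency ratio, Ea = (stored/applied)*100.
Ea = (337/476)*100 = 70.8 %
Therefore the application efficiency = 70.8 %.


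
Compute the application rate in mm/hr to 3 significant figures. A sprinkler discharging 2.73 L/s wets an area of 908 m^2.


Approach: apply the application rate relation, rate = (Q/A)*3600.
rate = (2.73 / 908) * 3600 = 10.8 mm/hr
Therefore the application rate = 10.8 mm/hr.


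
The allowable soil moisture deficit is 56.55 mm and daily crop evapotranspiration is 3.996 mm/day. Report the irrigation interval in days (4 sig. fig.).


Approach: apply the irrigation interval relation, interval = SMD / ETc.
interval = 56.55 / 3.996 = 14.15 days
Therefore the irrigation interval = 14.15 days.


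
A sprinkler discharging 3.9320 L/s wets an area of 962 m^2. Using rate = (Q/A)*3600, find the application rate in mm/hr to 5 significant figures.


rate = (3.9320 / 962) * 3600 = 14.714 mm/hr
Therefore the application rate = 14.714 mm/hr.


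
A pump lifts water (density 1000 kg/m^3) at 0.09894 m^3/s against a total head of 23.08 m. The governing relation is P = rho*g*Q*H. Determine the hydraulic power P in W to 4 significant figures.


P = 1000 * 9.81 * 0.09894 * 23.08 = 22400 W
Therefore the hydraulic power P = 22400 W.


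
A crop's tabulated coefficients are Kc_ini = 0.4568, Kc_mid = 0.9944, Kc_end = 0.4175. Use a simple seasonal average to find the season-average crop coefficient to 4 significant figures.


Approach: apply a simple seasonal average, Kc_avg = (Kc_ini + Kc_mid + Kc_end)/3.
Kc_avg = (0.4568 + 0.9944 + 0.4175)/3 = 0.6229
Therefore the season-average crop coefficient = 0.6229.


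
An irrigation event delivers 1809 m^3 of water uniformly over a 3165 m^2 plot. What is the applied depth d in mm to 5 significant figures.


Approach: apply depth from volume over area, d = (V/A)*1000.
d = (1809 / 3165) * 1000 = 571.56 mm
Therefore the applied depth d = 571.56 mm.


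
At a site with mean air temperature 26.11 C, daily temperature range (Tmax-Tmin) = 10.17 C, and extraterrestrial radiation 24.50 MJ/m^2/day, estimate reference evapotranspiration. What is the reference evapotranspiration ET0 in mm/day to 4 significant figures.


Approach: apply the Hargreaves-Samani method, ET0 = 0.0023*(Tmean+17.8)*sqrt(Tmax-Tmin)*0.408*Ra.
ET0 = 0.0023*(26.11+17.8)*sqrt(10.17)*0.408*24.50 = 3.219 mm/day
Therefore the reference evapotranspiration ET0 = 3.219 mm/day.


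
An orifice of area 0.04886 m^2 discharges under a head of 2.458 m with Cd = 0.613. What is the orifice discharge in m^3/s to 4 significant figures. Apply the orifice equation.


Approach: apply the orifice equation, Q = Cd*A*sqrt(2*g*h).
Q = 0.613 * 0.04886 * sqrt(2*9.81*2.458) = 0.2080 m^3/s
Therefore the orifice discharge = 0.2080 m^3/s.


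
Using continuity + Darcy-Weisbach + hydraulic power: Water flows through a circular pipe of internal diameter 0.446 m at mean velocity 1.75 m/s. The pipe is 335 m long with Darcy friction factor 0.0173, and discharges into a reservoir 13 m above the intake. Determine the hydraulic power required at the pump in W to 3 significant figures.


Approach: apply continuity + Darcy-Weisbach + hydraulic power, Q = A*v; hf = f*(L/D)*(v^2/(2g)); H = static + hf; P = rho*g*Q*H.
Step 1 — flow rate (continuity, Q = A*v):
  A = pi*(0.446/2)^2 = 0.15623 m^2
  Q = 0.15623 * 1.75 = 0.27340 m^3/s
Step 2 — friction head loss (Darcy-Weisbach):
  hf = 0.0173 * (335/0.446) * (1.75^2 / (2*9.81))
  hf = 2.0283 m
Step 3 — total head: H = 13 + 2.0283 = 15.028 m
Step 4 — hydraulic power (P = rho*g*Q*H):
  P = 1000 * 9.81 * 0.27340 * 15.028 = 40300 W
Therefore the hydraulic power required at the pump = 40300 W.


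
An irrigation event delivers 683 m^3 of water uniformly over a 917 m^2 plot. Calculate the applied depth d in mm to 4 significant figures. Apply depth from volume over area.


Approach: apply depth from volume over area, d = (V/A)*1000.
d = (683 / 917) * 1000 = 744.8 mm
Therefore the applied depth d = 744.8 mm.


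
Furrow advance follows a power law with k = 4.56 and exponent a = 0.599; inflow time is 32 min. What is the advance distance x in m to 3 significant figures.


Approach: apply the power-law advance function, x = k*t^a.
x = 4.56 * 32^0.599 = 36.4 m
Therefore the advance distance x = 36.4 m.


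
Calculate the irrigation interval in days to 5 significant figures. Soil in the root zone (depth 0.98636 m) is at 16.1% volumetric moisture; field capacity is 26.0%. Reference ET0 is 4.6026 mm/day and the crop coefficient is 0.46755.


Approach: apply soil-water budget scheduling, SMD = (FC-theta)/100*depth*1000; ETc = ET0*Kc; interval = SMD/ETc.
Step 1 — soil moisture deficit:
  SMD = (26.0 - 16.1)/100 * 0.98636 * 1000 = 97.64964 mm
Step 2 — daily crop ET (ETc = ET0*Kc):
  ETc = 4.6026 * 0.46755 = 2.151946 mm/day
Step 3 — irrigation interval (SMD/ETc):
  interval = 97.64964 / 2.151946 = 45.377 days
Therefore the irrigation interval = 45.377 days.


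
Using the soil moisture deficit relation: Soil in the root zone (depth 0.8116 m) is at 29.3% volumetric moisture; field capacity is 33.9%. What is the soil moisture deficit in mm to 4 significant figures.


Approach: apply the soil moisture deficit relation, SMD = (FC - theta)/100 * depth * 1000.
SMD = (33.9 - 29.3)/100 * 0.8116 * 1000 = 37.33 mm
Therefore the soil moisture deficit = 37.33 mm.


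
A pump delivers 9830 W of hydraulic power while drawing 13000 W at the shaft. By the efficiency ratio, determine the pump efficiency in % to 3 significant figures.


Approach: apply the efficiency ratio, eta = (P_out/P_in)*100.
eta = (9830 / 13000) * 100 = 75.6 %
Therefore the pump efficiency = 75.6 %.


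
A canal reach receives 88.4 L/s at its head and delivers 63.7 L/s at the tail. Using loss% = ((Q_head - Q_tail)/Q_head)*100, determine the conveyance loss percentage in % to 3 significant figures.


loss = ((88.4 - 63.7)/88.4)*100 = 27.9 %
Therefore the conveyance loss percentage = 27.9 %.


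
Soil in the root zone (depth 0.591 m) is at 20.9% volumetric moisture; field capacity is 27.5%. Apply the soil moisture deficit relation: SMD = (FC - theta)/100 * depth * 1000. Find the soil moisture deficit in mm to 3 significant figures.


SMD = (27.5 - 20.9)/100 * 0.591 * 1000 = 39.0 mm
Therefore the soil moisture deficit = 39.0 mm.


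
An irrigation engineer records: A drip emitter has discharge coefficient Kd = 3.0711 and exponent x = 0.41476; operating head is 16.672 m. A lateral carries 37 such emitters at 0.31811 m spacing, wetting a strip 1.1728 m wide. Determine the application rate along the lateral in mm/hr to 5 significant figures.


Approach: apply the emitter equation with a lateral mass balance, q = Kd*h^x; Q = n*q; rate = Q/(n*spacing*width).
Step 1 — single emitter flow (q = Kd*h^x):
  q = 3.0711 * 16.672^0.41476 = 9.865647 L/hr
Step 2 — total lateral flow: Q = 37 * 9.865647 = 365.0289 L/hr
Step 3 — wetted area: A = 37 * 0.31811 * 1.1728 = 13.80394 m^2
Step 4 — application rate: Q/A = 365.0289/13.80394 = 26.444 mm/hr
Therefore the application rate along the lateral = 26.444 mm/hr.


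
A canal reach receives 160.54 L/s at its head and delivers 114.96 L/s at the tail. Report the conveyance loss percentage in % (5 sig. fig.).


Approach: apply the conveyance loss ratio, loss% = ((Q_head - Q_tail)/Q_head)*100.
loss = ((160.54 - 114.96)/160.54)*100 = 28.392 %
Therefore the conveyance loss percentage = 28.392 %.


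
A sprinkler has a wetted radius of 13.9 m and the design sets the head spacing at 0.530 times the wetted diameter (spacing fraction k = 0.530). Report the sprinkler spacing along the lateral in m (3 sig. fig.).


Approach: apply the sprinkler spacing rule (spacing as a fraction of wetted diameter), S = k*(2*R).
S = 0.530 * (2 * 13.9) = 14.7 m
Therefore the sprinkler spacing along the lateral = 14.7 m.


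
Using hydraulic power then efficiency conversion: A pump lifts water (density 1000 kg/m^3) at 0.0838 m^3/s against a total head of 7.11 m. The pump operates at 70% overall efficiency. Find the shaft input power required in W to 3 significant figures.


Approach: apply hydraulic power then efficiency conversion, P = rho*g*Q*H; P_in = P/eta.
Step 1 — hydraulic power (P = rho*g*Q*H):
  P = 1000 * 9.81 * 0.0838 * 7.11 = 5845.0 W
Step 2 — input power: P_in = P/eta = 5845.0 / 0.7 = 8350 W
Therefore the shaft input power required = 8350 W.


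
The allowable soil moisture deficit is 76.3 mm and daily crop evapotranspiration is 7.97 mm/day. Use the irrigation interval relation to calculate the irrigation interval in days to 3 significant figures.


Approach: apply the irrigation interval relation, interval = SMD / ETc.
interval = 76.3 / 7.97 = 9.57 days
Therefore the irrigation interval = 9.57 days.


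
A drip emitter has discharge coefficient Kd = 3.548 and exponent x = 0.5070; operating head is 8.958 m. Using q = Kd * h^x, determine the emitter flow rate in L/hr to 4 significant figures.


q = 3.548 * 8.958^0.5070 = 10.78 L/hr
Therefore the emitter flow rate = 10.78 L/hr.


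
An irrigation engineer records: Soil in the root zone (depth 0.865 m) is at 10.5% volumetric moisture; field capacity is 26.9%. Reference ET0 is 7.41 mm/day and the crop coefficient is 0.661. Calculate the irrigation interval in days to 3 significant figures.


Approach: apply soil-water budget scheduling, SMD = (FC-theta)/100*depth*1000; ETc = ET0*Kc; interval = SMD/ETc.
Step 1 — soil moisture deficit:
  SMD = (26.9 - 10.5)/100 * 0.865 * 1000 = 141.86 mm
Step 2 — daily crop ET (ETc = ET0*Kc):
  ETc = 7.41 * 0.661 = 4.8980 mm/day
Step 3 — irrigation interval (SMD/ETc):
  interval = 141.86 / 4.8980 = 29.0 days
Therefore the irrigation interval = 29.0 days.


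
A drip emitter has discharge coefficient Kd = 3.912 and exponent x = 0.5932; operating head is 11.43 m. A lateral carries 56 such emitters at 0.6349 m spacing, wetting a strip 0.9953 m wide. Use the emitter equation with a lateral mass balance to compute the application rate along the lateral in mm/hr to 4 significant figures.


Approach: apply the emitter equation with a lateral mass balance, q = Kd*h^x; Q = n*q; rate = Q/(n*spacing*width).
Step 1 — single emitter flow (q = Kd*h^x):
  q = 3.912 * 11.43^0.5932 = 16.5971 L/hr
Step 2 — total lateral flow: Q = 56 * 16.5971 = 929.437 L/hr
Step 3 — wetted area: A = 56 * 0.6349 * 0.9953 = 35.3873 m^2
Step 4 — application rate: Q/A = 929.437/35.3873 = 26.26 mm/hr
Therefore the application rate along the lateral = 26.26 mm/hr.


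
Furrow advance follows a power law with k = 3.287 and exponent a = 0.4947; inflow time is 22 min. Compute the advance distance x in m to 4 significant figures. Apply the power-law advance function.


Approach: apply the power-law advance function, x = k*t^a.
x = 3.287 * 22^0.4947 = 15.17 m
Therefore the advance distance x = 15.17 m.


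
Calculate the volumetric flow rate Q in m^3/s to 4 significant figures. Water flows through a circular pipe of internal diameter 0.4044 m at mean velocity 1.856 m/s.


Approach: apply the continuity equation for pipe flow, Q = A * v with A = pi*(D/2)^2.
A = pi*(0.4044/2)^2 = 0.128444 m^2
Q = 0.128444 * 1.856 = 0.2384 m^3/s
Therefore the volumetric flow rate Q = 0.2384 m^3/s.


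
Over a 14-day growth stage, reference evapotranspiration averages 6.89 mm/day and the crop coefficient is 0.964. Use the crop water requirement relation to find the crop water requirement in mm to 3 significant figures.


Approach: apply the crop water requirement relation, CWR = ET0 * Kc * days.
CWR = 6.89 * 0.964 * 14 = 93.0 mm
Therefore the crop water requirement = 93.0 mm.


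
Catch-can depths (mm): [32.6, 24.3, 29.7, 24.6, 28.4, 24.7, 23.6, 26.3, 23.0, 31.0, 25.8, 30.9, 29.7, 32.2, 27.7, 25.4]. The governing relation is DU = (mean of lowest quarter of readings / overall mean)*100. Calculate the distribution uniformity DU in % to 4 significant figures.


sorted lowest 4 of 16: [23.0, 23.6, 24.3, 24.6] -> mean = 23.8750 mm
overall mean = 27.4937 mm
DU = (23.8750/27.4937)*100 = 86.84 %
Therefore the distribution uniformity DU = 86.84 %.


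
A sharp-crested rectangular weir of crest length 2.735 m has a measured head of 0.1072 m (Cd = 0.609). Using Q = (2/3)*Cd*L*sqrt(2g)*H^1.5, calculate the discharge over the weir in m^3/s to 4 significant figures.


Q = (2/3)*0.609*2.735*sqrt(2*9.81)*0.1072^1.5 = 0.1726 m^3/s
Therefore the discharge over the weir = 0.1726 m^3/s.


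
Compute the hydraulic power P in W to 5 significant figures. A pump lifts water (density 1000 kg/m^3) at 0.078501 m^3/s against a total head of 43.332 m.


Approach: apply the hydraulic power relation, P = rho*g*Q*H.
P = 1000 * 9.81 * 0.078501 * 43.332 = 33370 W
Therefore the hydraulic power P = 33370 W.


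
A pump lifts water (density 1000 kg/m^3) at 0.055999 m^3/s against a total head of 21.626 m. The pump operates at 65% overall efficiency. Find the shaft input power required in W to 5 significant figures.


Approach: apply hydraulic power then efficiency conversion, P = rho*g*Q*H; P_in = P/eta.
Step 1 — hydraulic power (P = rho*g*Q*H):
  P = 1000 * 9.81 * 0.055999 * 21.626 = 11880.25 W
Step 2 — input power: P_in = P/eta = 11880.25 / 0.65 = 18277 W
Therefore the shaft input power required = 18277 W.
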